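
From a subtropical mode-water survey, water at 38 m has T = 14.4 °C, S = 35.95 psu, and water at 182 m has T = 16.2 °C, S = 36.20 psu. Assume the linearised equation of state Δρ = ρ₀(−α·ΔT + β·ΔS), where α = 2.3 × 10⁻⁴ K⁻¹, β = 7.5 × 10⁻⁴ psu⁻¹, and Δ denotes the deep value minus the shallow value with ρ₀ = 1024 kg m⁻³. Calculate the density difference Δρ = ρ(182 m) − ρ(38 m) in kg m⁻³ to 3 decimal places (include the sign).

ΔT = +1.8 K, ΔS = +0.25 psu (deep − shallow).
Δρ/ρ₀ = −(2.3 × 10⁻⁴)(+1.8) + (7.5 × 10⁻⁴)(+0.25) = -2.265 × 10⁻⁴.
Δρ = 1024 × (-2.265 × 10⁻⁴) = -0.232 kg m⁻³.
Negative Δρ: lighter below, statically unstable.

-0.232 kg m⁻³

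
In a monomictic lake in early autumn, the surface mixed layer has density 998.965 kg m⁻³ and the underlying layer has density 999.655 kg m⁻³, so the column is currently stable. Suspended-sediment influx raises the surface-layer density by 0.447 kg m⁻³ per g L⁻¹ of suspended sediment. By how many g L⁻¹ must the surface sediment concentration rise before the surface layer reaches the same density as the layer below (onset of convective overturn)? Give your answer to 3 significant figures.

1.54 g L⁻¹

Density deficit of the surface layer: 999.655 − 998.965 = 0.69 kg m⁻³.
Required change = 0.69 / 0.447 = 1.54 g L⁻¹.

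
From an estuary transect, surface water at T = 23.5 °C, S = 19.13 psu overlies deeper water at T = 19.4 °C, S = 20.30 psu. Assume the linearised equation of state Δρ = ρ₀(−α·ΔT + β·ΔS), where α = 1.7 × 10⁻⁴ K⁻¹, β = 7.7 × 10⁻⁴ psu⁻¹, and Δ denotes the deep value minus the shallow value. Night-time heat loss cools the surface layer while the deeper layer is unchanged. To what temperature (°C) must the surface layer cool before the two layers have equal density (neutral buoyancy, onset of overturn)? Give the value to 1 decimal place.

14.1 °C

Neutral buoyancy requires Δρ = 0, i.e. −α(T_deep − T_surf′) + β(S_deep − S_surf) = 0.
T_surf′ = T_deep − (β/α)·ΔS = 19.4 − (7.7 × 10⁻⁴/1.7 × 10⁻⁴)·(+1.17) = 14.101 °C.
Cooling required: 23.5 − (14.101) = 9.399 °C.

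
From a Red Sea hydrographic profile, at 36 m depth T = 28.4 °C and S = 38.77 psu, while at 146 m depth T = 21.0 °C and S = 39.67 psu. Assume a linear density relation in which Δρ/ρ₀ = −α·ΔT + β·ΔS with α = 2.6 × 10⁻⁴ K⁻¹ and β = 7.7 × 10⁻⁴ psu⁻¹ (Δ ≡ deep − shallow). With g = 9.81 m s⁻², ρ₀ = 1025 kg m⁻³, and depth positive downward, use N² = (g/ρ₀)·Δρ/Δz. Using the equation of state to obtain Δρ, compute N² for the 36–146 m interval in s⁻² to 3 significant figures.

2.33 × 10⁻⁴ s⁻²

ΔT = -7.4 K, ΔS = +0.90 psu (deep − shallow).
Δρ/ρ₀ = −αΔT + βΔS = 1.924 × 10⁻³ + 6.93 × 10⁻⁴ = 2.617 × 10⁻³, so Δρ ≈ 2.682 kg m⁻³.
N² = (g/ρ₀)·Δρ/Δz = g·(Δρ/ρ₀)/Δz = 9.81 × 2.617 × 10⁻³ / 110 = 2.3339 × 10⁻⁴ s⁻² ≈ 2.33 × 10⁻⁴ s⁻².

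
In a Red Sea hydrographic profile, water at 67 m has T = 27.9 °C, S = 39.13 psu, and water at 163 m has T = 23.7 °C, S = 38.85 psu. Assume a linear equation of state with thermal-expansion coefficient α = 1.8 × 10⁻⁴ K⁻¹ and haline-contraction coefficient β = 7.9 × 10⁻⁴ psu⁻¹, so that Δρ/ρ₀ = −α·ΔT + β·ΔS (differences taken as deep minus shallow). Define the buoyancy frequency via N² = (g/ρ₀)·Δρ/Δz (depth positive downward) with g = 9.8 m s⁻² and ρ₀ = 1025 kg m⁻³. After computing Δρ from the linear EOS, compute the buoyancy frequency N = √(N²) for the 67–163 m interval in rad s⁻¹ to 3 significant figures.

7.39 × 10⁻³ rad s⁻¹

ΔT = -4.2 K, ΔS = -0.28 psu (deep − shallow).
Δρ/ρ₀ = −αΔT + βΔS = 7.56 × 10⁻⁴ − 2.212 × 10⁻⁴ = 5.348 × 10⁻⁴, so Δρ ≈ 0.5482 kg m⁻³.
N² = (g/ρ₀)·Δρ/Δz = g·(Δρ/ρ₀)/Δz = 9.8 × 5.348 × 10⁻⁴ / 96 = 5.4594 × 10⁻⁵ s⁻².
N = √(5.4594 × 10⁻⁵) = 7.3888 × 10⁻³ rad s⁻¹ ≈ 7.39 × 10⁻³ rad s⁻¹.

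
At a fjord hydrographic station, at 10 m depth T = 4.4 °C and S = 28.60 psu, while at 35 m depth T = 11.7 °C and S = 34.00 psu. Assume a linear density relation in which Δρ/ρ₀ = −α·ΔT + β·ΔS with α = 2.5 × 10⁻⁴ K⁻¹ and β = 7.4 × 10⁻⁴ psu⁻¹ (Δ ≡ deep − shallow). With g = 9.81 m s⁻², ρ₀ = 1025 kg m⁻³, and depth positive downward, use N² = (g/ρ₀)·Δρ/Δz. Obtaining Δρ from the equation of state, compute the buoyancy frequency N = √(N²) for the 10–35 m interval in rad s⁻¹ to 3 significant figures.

0.0292 rad s⁻¹

ΔT = +7.3 K, ΔS = +5.40 psu (deep − shallow).
Δρ/ρ₀ = −αΔT + βΔS = -1.825 × 10⁻³ + 3.996 × 10⁻³ = 2.171 × 10⁻³, so Δρ ≈ 2.225 kg m⁻³.
N² = (g/ρ₀)·Δρ/Δz = g·(Δρ/ρ₀)/Δz = 9.81 × 2.171 × 10⁻³ / 25 = 8.5190 × 10⁻⁴ s⁻².
N = √(8.5190 × 10⁻⁴) = 0.029187 rad s⁻¹ ≈ 0.0292 rad s⁻¹.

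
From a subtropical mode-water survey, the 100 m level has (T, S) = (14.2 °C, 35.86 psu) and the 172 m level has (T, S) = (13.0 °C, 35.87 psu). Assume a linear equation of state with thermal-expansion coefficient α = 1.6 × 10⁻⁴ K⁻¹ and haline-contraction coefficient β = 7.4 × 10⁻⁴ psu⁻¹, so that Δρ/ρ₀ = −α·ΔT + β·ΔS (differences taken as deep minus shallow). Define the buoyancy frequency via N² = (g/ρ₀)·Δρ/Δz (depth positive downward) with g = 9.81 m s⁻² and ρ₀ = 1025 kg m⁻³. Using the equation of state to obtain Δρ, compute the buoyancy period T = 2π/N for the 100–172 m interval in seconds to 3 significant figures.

ΔT = -1.2 K, ΔS = +0.01 psu (deep − shallow).
Δρ/ρ₀ = −αΔT + βΔS = 1.92 × 10⁻⁴ + 7.40 × 10⁻⁶ = 1.994 × 10⁻⁴, so Δρ ≈ 0.2044 kg m⁻³.
N² = (g/ρ₀)·Δρ/Δz = g·(Δρ/ρ₀)/Δz = 9.81 × 1.994 × 10⁻⁴ / 72 = 2.7168 × 10⁻⁵ s⁻².
N = √(2.7168 × 10⁻⁵) = 5.2123 × 10⁻³ rad s⁻¹ → T = 2π/N = 1.2055 × 10³ s ≈ 1.21 × 10³ s.

1.21 × 10³ s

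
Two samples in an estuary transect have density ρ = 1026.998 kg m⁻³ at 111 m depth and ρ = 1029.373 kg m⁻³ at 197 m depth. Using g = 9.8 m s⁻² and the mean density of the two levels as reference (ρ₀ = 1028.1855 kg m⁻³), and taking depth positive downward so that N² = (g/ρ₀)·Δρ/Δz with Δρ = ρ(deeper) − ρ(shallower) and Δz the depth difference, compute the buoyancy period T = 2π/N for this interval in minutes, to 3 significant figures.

6.45 min

Δρ = 1029.373 − 1026.998 = 2.375 kg m⁻³ over Δz = 197 − 111 = 86 m.
N² = (9.8/1028.1855) × (2.375/86) = 2.6322 × 10⁻⁴ s⁻².
N = √(2.6322 × 10⁻⁴) = 0.016224 rad s⁻¹, so T = 2π/N = 387.28 s = 6.4547 min ≈ 6.45 min.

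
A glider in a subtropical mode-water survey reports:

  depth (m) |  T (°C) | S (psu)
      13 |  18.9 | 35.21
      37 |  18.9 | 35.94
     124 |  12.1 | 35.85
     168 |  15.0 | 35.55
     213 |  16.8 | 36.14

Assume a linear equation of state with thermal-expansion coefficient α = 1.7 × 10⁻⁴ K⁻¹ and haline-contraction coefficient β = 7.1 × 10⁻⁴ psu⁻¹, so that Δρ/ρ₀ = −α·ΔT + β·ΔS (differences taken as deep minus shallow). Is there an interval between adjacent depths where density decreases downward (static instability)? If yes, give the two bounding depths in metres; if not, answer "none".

Evaluate Δρ/ρ₀ = −αΔT + βΔS across each adjacent pair:
  13–37 m: −αΔT+βΔS = −(1.7 × 10⁻⁴)(+0.0)+(7.1 × 10⁻⁴)(+0.73) = 5.2 × 10⁻⁴ → stable
  37–124 m: −αΔT+βΔS = −(1.7 × 10⁻⁴)(-6.8)+(7.1 × 10⁻⁴)(-0.09) = 1.1 × 10⁻³ → stable
  124–168 m: −αΔT+βΔS = −(1.7 × 10⁻⁴)(+2.9)+(7.1 × 10⁻⁴)(-0.30) = -7.1 × 10⁻⁴ → UNSTABLE
  168–213 m: −αΔT+βΔS = −(1.7 × 10⁻⁴)(+1.8)+(7.1 × 10⁻⁴)(+0.59) = 1.1 × 10⁻⁴ → stable
The 124–168 m interval has Δρ < 0: lighter water underlies denser water.

124–168 m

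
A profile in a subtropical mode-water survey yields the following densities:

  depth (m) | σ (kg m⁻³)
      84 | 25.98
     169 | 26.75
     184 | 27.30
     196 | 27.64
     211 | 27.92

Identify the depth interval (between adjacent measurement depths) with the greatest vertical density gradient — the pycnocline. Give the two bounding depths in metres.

169–184 m

Compute the density gradient over each adjacent pair:
  84–169 m: Δρ/Δz = 0.77/85 = 9.1 × 10⁻³ kg m⁻⁴
  169–184 m: Δρ/Δz = 0.55/15 = 0.037 kg m⁻⁴
  184–196 m: Δρ/Δz = 0.34/12 = 0.028 kg m⁻⁴
  196–211 m: Δρ/Δz = 0.28/15 = 0.019 kg m⁻⁴
The largest gradient is in the 169–184 m interval — the pycnocline.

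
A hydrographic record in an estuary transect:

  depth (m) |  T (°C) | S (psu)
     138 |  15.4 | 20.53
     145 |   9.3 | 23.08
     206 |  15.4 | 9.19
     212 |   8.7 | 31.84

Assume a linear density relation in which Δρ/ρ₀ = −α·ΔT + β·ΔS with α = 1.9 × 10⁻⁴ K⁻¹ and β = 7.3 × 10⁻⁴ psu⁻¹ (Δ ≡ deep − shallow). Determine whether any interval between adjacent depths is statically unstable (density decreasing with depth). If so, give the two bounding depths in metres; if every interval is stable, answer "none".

Evaluate Δρ/ρ₀ = −αΔT + βΔS across each adjacent pair:
  138–145 m: −αΔT+βΔS = −(1.9 × 10⁻⁴)(-6.1)+(7.3 × 10⁻⁴)(+2.55) = 3.0 × 10⁻³ → stable
  145–206 m: −αΔT+βΔS = −(1.9 × 10⁻⁴)(+6.1)+(7.3 × 10⁻⁴)(-13.89) = -0.011 → UNSTABLE
  206–212 m: −αΔT+βΔS = −(1.9 × 10⁻⁴)(-6.7)+(7.3 × 10⁻⁴)(+22.65) = 0.018 → stable
The 145–206 m interval has Δρ < 0: lighter water underlies denser water.

145–206 m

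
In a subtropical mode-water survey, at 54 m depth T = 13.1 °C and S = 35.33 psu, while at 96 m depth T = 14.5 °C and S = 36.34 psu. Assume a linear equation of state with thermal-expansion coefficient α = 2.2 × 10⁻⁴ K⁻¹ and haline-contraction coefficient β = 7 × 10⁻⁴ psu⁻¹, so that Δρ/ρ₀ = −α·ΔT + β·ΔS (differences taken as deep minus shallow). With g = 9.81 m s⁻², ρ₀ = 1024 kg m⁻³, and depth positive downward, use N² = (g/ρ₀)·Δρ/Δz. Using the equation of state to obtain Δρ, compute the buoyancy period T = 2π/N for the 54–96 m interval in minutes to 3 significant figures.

ΔT = +1.4 K, ΔS = +1.01 psu (deep − shallow).
Δρ/ρ₀ = −αΔT + βΔS = -3.08 × 10⁻⁴ + 7.07 × 10⁻⁴ = 3.99 × 10⁻⁴, so Δρ ≈ 0.4086 kg m⁻³.
N² = (g/ρ₀)·Δρ/Δz = g·(Δρ/ρ₀)/Δz = 9.81 × 3.99 × 10⁻⁴ / 42 = 9.3195 × 10⁻⁵ s⁻².
N = √(9.3195 × 10⁻⁵) = 9.6538 × 10⁻³ rad s⁻¹ → T = 2π/N = 650.85 s = 10.848 min ≈ 10.8 min.

10.8 min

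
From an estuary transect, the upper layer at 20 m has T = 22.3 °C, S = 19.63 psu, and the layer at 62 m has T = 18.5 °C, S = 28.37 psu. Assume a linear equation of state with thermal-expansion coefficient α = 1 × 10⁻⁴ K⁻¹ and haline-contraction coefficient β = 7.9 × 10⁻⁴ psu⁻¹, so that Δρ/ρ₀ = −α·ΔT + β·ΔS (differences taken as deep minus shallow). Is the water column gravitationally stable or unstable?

ΔT = 18.5 − 22.3 = -3.8 K and ΔS = 28.37 − 19.63 = +8.74 psu (deep − shallow).
−αΔT = 3.80 × 10⁻⁴; βΔS = 6.9046 × 10⁻³; sum Δρ/ρ₀ = 7.2846 × 10⁻³.
Δρ/ρ₀ > 0, so Δρ > 0: deeper water is denser → statically stable.

stable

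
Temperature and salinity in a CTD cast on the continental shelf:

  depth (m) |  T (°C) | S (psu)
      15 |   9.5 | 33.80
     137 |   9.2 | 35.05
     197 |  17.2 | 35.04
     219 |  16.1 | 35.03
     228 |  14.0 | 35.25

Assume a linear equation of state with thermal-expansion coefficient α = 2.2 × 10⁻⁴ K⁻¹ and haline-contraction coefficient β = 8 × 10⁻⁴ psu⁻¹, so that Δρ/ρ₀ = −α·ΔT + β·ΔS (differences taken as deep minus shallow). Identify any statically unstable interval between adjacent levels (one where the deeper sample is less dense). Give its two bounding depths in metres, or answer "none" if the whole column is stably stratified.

137–197 m

Evaluate Δρ/ρ₀ = −αΔT + βΔS across each adjacent pair:
  15–137 m: −αΔT+βΔS = −(2.2 × 10⁻⁴)(-0.3)+(8 × 10⁻⁴)(+1.25) = 1.1 × 10⁻³ → stable
  137–197 m: −αΔT+βΔS = −(2.2 × 10⁻⁴)(+8.0)+(8 × 10⁻⁴)(-0.01) = -1.8 × 10⁻³ → UNSTABLE
  197–219 m: −αΔT+βΔS = −(2.2 × 10⁻⁴)(-1.1)+(8 × 10⁻⁴)(-0.01) = 2.3 × 10⁻⁴ → stable
  219–228 m: −αΔT+βΔS = −(2.2 × 10⁻⁴)(-2.1)+(8 × 10⁻⁴)(+0.22) = 6.4 × 10⁻⁴ → stable
The 137–197 m interval has Δρ < 0: lighter water underlies denser water.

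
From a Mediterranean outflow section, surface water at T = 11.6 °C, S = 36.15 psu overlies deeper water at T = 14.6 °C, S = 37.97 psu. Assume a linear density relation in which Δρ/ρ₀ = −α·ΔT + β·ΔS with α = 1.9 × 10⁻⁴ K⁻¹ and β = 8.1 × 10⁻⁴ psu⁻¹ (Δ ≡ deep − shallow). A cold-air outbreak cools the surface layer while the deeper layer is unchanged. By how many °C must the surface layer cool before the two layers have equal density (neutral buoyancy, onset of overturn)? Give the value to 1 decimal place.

Neutral buoyancy requires Δρ = 0, i.e. −α(T_deep − T_surf′) + β(S_deep − S_surf) = 0.
T_surf′ = T_deep − (β/α)·ΔS = 14.6 − (8.1 × 10⁻⁴/1.9 × 10⁻⁴)·(+1.82) = 6.841 °C.
Cooling required: 11.6 − (6.841) = 4.759 °C.

4.8 °C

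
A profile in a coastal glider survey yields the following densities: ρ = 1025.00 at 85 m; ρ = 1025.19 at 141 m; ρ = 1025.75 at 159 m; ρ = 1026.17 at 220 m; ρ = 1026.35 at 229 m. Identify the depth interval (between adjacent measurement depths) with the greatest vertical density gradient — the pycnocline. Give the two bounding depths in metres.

Compute the density gradient over each adjacent pair:
  85–141 m: Δρ/Δz = 0.19/56 = 3.4 × 10⁻³ kg m⁻⁴
  141–159 m: Δρ/Δz = 0.56/18 = 0.031 kg m⁻⁴
  159–220 m: Δρ/Δz = 0.42/61 = 6.9 × 10⁻³ kg m⁻⁴
  220–229 m: Δρ/Δz = 0.18/9 = 0.020 kg m⁻⁴
The largest gradient is in the 141–159 m interval — the pycnocline.

141–159 m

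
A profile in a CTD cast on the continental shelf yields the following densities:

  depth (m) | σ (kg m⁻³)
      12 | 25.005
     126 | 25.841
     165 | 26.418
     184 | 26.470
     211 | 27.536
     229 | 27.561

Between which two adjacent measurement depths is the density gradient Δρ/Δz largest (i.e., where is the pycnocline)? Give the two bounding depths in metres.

184–211 m

Compute the density gradient over each adjacent pair:
  12–126 m: Δρ/Δz = 0.836/114 = 7.3 × 10⁻³ kg m⁻⁴
  126–165 m: Δρ/Δz = 0.577/39 = 0.015 kg m⁻⁴
  165–184 m: Δρ/Δz = 0.052/19 = 2.7 × 10⁻³ kg m⁻⁴
  184–211 m: Δρ/Δz = 1.066/27 = 0.039 kg m⁻⁴
  211–229 m: Δρ/Δz = 0.025/18 = 1.4 × 10⁻³ kg m⁻⁴
The largest gradient is in the 184–211 m interval — the pycnocline.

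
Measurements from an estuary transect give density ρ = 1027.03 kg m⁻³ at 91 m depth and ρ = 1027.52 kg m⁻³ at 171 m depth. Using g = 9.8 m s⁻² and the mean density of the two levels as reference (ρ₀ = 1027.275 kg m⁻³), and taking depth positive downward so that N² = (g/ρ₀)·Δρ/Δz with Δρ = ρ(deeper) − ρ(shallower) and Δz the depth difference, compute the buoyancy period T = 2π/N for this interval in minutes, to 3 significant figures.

13.7 min

Δρ = 1027.52 − 1027.03 = 0.49 kg m⁻³ over Δz = 171 − 91 = 80 m.
N² = (9.8/1027.275) × (0.49/80) = 5.8431 × 10⁻⁵ s⁻².
N = √(5.8431 × 10⁻⁵) = 7.6440 × 10⁻³ rad s⁻¹, so T = 2π/N = 821.98 s = 13.700 min ≈ 13.7 min.
Since Δρ > 0 the layer is stably stratified.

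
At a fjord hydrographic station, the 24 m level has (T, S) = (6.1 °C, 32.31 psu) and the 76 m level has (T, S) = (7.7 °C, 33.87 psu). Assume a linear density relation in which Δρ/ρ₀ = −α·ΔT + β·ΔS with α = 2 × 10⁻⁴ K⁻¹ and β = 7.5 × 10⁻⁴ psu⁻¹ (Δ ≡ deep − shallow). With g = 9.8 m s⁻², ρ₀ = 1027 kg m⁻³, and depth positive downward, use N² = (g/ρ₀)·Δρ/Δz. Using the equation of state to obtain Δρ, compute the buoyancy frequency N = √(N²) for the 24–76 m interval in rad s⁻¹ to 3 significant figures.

0.0127 rad s⁻¹

ΔT = +1.6 K, ΔS = +1.56 psu (deep − shallow).
Δρ/ρ₀ = −αΔT + βΔS = -3.20 × 10⁻⁴ + 1.17 × 10⁻³ = 8.50 × 10⁻⁴, so Δρ ≈ 0.8730 kg m⁻³.
N² = (g/ρ₀)·Δρ/Δz = g·(Δρ/ρ₀)/Δz = 9.8 × 8.50 × 10⁻⁴ / 52 = 1.6019 × 10⁻⁴ s⁻².
N = √(1.6019 × 10⁻⁴) = 0.012657 rad s⁻¹ ≈ 0.0127 rad s⁻¹.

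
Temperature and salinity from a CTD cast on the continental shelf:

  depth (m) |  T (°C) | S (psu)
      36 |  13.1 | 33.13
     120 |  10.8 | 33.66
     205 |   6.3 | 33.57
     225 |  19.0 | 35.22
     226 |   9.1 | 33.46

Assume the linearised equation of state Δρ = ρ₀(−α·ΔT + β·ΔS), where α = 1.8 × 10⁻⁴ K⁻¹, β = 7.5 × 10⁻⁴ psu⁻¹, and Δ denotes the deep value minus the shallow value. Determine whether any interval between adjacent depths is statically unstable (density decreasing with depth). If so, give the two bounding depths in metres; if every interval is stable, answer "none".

Evaluate Δρ/ρ₀ = −αΔT + βΔS across each adjacent pair:
  36–120 m: −αΔT+βΔS = −(1.8 × 10⁻⁴)(-2.3)+(7.5 × 10⁻⁴)(+0.53) = 8.1 × 10⁻⁴ → stable
  120–205 m: −αΔT+βΔS = −(1.8 × 10⁻⁴)(-4.5)+(7.5 × 10⁻⁴)(-0.09) = 7.4 × 10⁻⁴ → stable
  205–225 m: −αΔT+βΔS = −(1.8 × 10⁻⁴)(+12.7)+(7.5 × 10⁻⁴)(+1.65) = -1.0 × 10⁻³ → UNSTABLE
  225–226 m: −αΔT+βΔS = −(1.8 × 10⁻⁴)(-9.9)+(7.5 × 10⁻⁴)(-1.76) = 4.6 × 10⁻⁴ → stable
The 205–225 m interval has Δρ < 0: lighter water underlies denser water.

205–225 m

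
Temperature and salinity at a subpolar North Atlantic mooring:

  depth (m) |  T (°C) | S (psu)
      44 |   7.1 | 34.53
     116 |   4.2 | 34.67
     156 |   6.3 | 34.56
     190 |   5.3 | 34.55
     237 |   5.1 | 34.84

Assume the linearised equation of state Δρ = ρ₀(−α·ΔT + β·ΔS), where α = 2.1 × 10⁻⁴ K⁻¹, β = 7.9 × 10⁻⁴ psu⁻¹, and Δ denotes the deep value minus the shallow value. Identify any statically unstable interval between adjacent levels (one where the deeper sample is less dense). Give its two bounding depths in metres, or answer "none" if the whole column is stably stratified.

116–156 m

Evaluate Δρ/ρ₀ = −αΔT + βΔS across each adjacent pair:
  44–116 m: −αΔT+βΔS = −(2.1 × 10⁻⁴)(-2.9)+(7.9 × 10⁻⁴)(+0.14) = 7.2 × 10⁻⁴ → stable
  116–156 m: −αΔT+βΔS = −(2.1 × 10⁻⁴)(+2.1)+(7.9 × 10⁻⁴)(-0.11) = -5.3 × 10⁻⁴ → UNSTABLE
  156–190 m: −αΔT+βΔS = −(2.1 × 10⁻⁴)(-1.0)+(7.9 × 10⁻⁴)(-0.01) = 2.0 × 10⁻⁴ → stable
  190–237 m: −αΔT+βΔS = −(2.1 × 10⁻⁴)(-0.2)+(7.9 × 10⁻⁴)(+0.29) = 2.7 × 10⁻⁴ → stable
The 116–156 m interval has Δρ < 0: lighter water underlies denser water.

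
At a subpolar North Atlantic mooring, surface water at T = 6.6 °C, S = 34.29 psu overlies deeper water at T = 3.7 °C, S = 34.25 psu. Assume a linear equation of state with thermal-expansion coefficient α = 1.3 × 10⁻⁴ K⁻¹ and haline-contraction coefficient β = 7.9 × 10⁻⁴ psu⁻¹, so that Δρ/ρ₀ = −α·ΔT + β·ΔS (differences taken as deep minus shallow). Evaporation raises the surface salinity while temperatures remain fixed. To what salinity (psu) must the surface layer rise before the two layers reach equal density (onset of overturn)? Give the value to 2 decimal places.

Neutral buoyancy requires −α(T_deep − T_surf) + β(S_deep − S_surf′) = 0.
S_surf′ = S_deep − (α/β)·ΔT = 34.25 − (1.3 × 10⁻⁴/7.9 × 10⁻⁴)·(-2.9) = 34.7272 psu.
Increase required: 34.7272 − 34.29 = 0.4372 psu.

34.73 psu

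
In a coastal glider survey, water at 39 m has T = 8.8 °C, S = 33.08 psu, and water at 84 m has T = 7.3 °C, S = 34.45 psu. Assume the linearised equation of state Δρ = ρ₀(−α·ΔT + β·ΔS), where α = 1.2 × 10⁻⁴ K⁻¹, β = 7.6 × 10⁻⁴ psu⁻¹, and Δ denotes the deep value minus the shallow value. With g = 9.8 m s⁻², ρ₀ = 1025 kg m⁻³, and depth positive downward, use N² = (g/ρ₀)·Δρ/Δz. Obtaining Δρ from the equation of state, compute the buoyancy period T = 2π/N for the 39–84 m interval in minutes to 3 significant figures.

ΔT = -1.5 K, ΔS = +1.37 psu (deep − shallow).
Δρ/ρ₀ = −αΔT + βΔS = 1.80 × 10⁻⁴ + 1.0412 × 10⁻³ = 1.2212 × 10⁻³, so Δρ ≈ 1.252 kg m⁻³.
N² = (g/ρ₀)·Δρ/Δz = g·(Δρ/ρ₀)/Δz = 9.8 × 1.2212 × 10⁻³ / 45 = 2.6595 × 10⁻⁴ s⁻².
N = √(2.6595 × 10⁻⁴) = 0.016308 rad s⁻¹ → T = 2π/N = 385.28 s = 6.4213 min ≈ 6.42 min.

6.42 min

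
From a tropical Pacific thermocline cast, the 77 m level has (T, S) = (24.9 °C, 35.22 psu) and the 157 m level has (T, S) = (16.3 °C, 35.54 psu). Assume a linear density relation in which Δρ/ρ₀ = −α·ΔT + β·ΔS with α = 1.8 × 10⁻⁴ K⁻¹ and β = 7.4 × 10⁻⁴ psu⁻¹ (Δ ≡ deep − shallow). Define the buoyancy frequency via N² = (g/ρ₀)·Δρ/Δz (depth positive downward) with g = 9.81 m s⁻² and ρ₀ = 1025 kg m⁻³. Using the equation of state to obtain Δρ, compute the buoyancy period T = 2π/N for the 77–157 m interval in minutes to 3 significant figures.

ΔT = -8.6 K, ΔS = +0.32 psu (deep − shallow).
Δρ/ρ₀ = −αΔT + βΔS = 1.548 × 10⁻³ + 2.368 × 10⁻⁴ = 1.7848 × 10⁻³, so Δρ ≈ 1.829 kg m⁻³.
N² = (g/ρ₀)·Δρ/Δz = g·(Δρ/ρ₀)/Δz = 9.81 × 1.7848 × 10⁻³ / 80 = 2.1886 × 10⁻⁴ s⁻².
N = √(2.1886 × 10⁻⁴) = 0.014794 rad s⁻¹ → T = 2π/N = 424.71 s = 7.0785 min ≈ 7.08 min.

7.08 min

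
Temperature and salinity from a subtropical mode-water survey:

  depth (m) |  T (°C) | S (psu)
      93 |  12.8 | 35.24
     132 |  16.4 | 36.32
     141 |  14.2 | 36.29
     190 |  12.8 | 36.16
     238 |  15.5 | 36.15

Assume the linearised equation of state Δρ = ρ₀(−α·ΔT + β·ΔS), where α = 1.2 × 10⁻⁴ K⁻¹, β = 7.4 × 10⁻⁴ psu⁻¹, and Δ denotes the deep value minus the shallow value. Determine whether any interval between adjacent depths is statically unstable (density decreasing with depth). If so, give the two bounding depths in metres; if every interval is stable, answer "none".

Evaluate Δρ/ρ₀ = −αΔT + βΔS across each adjacent pair:
  93–132 m: −αΔT+βΔS = −(1.2 × 10⁻⁴)(+3.6)+(7.4 × 10⁻⁴)(+1.08) = 3.7 × 10⁻⁴ → stable
  132–141 m: −αΔT+βΔS = −(1.2 × 10⁻⁴)(-2.2)+(7.4 × 10⁻⁴)(-0.03) = 2.4 × 10⁻⁴ → stable
  141–190 m: −αΔT+βΔS = −(1.2 × 10⁻⁴)(-1.4)+(7.4 × 10⁻⁴)(-0.13) = 7.2 × 10⁻⁵ → stable
  190–238 m: −αΔT+βΔS = −(1.2 × 10⁻⁴)(+2.7)+(7.4 × 10⁻⁴)(-0.01) = -3.3 × 10⁻⁴ → UNSTABLE
The 190–238 m interval has Δρ < 0: lighter water underlies denser water.

190–238 m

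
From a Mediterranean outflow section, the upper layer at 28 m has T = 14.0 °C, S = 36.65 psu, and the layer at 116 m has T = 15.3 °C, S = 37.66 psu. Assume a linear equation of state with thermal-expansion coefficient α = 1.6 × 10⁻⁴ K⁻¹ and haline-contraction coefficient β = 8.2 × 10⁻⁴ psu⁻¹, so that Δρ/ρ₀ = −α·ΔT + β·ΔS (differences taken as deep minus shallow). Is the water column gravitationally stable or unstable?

ΔT = 15.3 − 14.0 = +1.3 K and ΔS = 37.66 − 36.65 = +1.01 psu (deep − shallow).
−αΔT = -2.08 × 10⁻⁴; βΔS = 8.282 × 10⁻⁴; sum Δρ/ρ₀ = 6.202 × 10⁻⁴.
Δρ/ρ₀ > 0, so Δρ > 0: deeper water is denser → statically stable.

stable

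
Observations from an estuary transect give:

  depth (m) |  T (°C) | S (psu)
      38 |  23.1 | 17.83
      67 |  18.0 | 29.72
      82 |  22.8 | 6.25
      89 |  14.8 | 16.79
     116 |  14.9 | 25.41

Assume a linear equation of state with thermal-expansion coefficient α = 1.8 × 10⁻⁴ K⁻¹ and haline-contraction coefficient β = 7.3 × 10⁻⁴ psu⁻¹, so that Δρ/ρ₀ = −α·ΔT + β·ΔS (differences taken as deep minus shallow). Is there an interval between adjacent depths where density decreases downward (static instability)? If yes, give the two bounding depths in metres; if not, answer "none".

67–82 m

Evaluate Δρ/ρ₀ = −αΔT + βΔS across each adjacent pair:
  38–67 m: −αΔT+βΔS = −(1.8 × 10⁻⁴)(-5.1)+(7.3 × 10⁻⁴)(+11.89) = 9.6 × 10⁻³ → stable
  67–82 m: −αΔT+βΔS = −(1.8 × 10⁻⁴)(+4.8)+(7.3 × 10⁻⁴)(-23.47) = -0.018 → UNSTABLE
  82–89 m: −αΔT+βΔS = −(1.8 × 10⁻⁴)(-8.0)+(7.3 × 10⁻⁴)(+10.54) = 9.1 × 10⁻³ → stable
  89–116 m: −αΔT+βΔS = −(1.8 × 10⁻⁴)(+0.1)+(7.3 × 10⁻⁴)(+8.62) = 6.3 × 10⁻³ → stable
The 67–82 m interval has Δρ < 0: lighter water underlies denser water.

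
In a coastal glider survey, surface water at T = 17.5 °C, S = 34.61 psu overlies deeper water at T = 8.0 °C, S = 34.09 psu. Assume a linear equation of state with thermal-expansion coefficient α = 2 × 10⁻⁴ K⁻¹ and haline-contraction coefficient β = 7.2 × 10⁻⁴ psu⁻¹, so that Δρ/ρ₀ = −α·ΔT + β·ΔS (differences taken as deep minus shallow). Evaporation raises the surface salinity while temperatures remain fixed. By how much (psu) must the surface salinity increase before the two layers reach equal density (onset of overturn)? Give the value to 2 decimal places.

Neutral buoyancy requires −α(T_deep − T_surf) + β(S_deep − S_surf′) = 0.
S_surf′ = S_deep − (α/β)·ΔT = 34.09 − (2 × 10⁻⁴/7.2 × 10⁻⁴)·(-9.5) = 36.7289 psu.
Increase required: 36.7289 − 34.61 = 2.1189 psu.

2.12 psu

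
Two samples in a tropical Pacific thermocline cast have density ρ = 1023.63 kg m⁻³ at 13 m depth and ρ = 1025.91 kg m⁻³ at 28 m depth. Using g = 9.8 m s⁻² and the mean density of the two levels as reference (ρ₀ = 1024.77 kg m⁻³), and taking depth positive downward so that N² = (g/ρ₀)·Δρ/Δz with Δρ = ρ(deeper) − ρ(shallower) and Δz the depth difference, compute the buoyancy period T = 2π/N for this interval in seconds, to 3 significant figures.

165 s

Δρ = 1025.91 − 1023.63 = 2.28 kg m⁻³ over Δz = 28 − 13 = 15 m.
N² = (9.8/1024.77) × (2.28/15) = 1.4536 × 10⁻³ s⁻².
N = √(1.4536 × 10⁻³) = 0.038126 rad s⁻¹, so T = 2π/N = 164.80 s ≈ 165 s.
Since Δρ > 0 the layer is stably stratified.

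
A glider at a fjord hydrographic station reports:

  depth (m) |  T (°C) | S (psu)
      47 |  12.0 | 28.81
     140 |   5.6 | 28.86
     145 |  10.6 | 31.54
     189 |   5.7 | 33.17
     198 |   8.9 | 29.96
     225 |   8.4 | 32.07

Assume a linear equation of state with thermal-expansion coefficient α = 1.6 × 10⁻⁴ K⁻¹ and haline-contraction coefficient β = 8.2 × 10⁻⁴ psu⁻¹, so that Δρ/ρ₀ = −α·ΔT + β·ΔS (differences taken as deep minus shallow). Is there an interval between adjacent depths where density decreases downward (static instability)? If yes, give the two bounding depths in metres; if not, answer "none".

Evaluate Δρ/ρ₀ = −αΔT + βΔS across each adjacent pair:
  47–140 m: −αΔT+βΔS = −(1.6 × 10⁻⁴)(-6.4)+(8.2 × 10⁻⁴)(+0.05) = 1.1 × 10⁻³ → stable
  140–145 m: −αΔT+βΔS = −(1.6 × 10⁻⁴)(+5.0)+(8.2 × 10⁻⁴)(+2.68) = 1.4 × 10⁻³ → stable
  145–189 m: −αΔT+βΔS = −(1.6 × 10⁻⁴)(-4.9)+(8.2 × 10⁻⁴)(+1.63) = 2.1 × 10⁻³ → stable
  189–198 m: −αΔT+βΔS = −(1.6 × 10⁻⁴)(+3.2)+(8.2 × 10⁻⁴)(-3.21) = -3.1 × 10⁻³ → UNSTABLE
  198–225 m: −αΔT+βΔS = −(1.6 × 10⁻⁴)(-0.5)+(8.2 × 10⁻⁴)(+2.11) = 1.8 × 10⁻³ → stable
The 189–198 m interval has Δρ < 0: lighter water underlies denser water.

189–198 m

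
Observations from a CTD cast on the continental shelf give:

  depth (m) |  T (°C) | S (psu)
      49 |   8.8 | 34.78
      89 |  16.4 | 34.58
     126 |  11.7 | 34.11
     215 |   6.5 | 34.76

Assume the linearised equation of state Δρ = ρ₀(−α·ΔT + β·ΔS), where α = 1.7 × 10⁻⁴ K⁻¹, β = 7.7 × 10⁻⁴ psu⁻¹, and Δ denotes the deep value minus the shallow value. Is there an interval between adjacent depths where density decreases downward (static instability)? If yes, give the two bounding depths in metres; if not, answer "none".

Evaluate Δρ/ρ₀ = −αΔT + βΔS across each adjacent pair:
  49–89 m: −αΔT+βΔS = −(1.7 × 10⁻⁴)(+7.6)+(7.7 × 10⁻⁴)(-0.20) = -1.4 × 10⁻³ → UNSTABLE
  89–126 m: −αΔT+βΔS = −(1.7 × 10⁻⁴)(-4.7)+(7.7 × 10⁻⁴)(-0.47) = 4.4 × 10⁻⁴ → stable
  126–215 m: −αΔT+βΔS = −(1.7 × 10⁻⁴)(-5.2)+(7.7 × 10⁻⁴)(+0.65) = 1.4 × 10⁻³ → stable
The 49–89 m interval has Δρ < 0: lighter water underlies denser water.

49–89 m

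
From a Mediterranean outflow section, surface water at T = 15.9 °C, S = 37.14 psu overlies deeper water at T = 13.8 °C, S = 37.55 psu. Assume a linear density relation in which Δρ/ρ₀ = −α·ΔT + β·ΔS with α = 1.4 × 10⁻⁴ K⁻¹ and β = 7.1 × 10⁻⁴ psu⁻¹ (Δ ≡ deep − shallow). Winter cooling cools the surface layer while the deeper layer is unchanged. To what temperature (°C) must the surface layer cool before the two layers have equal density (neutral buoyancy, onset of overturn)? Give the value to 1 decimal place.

11.7 °C

Neutral buoyancy requires Δρ = 0, i.e. −α(T_deep − T_surf′) + β(S_deep − S_surf) = 0.
T_surf′ = T_deep − (β/α)·ΔS = 13.8 − (7.1 × 10⁻⁴/1.4 × 10⁻⁴)·(+0.41) = 11.721 °C.
Cooling required: 15.9 − (11.721) = 4.179 °C.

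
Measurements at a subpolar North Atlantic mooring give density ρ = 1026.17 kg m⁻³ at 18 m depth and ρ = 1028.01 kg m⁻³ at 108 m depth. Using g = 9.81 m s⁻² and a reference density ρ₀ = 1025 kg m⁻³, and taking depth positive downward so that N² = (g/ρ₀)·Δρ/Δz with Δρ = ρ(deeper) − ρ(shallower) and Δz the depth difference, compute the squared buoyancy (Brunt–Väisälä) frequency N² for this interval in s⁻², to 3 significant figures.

1.96 × 10⁻⁴ s⁻²

Δρ = 1028.01 − 1026.17 = 1.84 kg m⁻³ over Δz = 108 − 18 = 90 m.
N² = (9.81/1025) × (1.84/90) = 1.9567 × 10⁻⁴ s⁻² ≈ 1.96 × 10⁻⁴ s⁻².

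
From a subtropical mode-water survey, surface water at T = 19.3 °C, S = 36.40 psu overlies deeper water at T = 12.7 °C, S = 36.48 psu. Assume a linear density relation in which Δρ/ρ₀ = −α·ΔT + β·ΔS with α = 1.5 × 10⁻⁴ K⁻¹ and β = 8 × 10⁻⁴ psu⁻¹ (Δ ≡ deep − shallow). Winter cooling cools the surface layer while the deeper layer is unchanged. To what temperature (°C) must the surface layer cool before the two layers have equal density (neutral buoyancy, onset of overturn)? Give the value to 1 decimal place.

12.3 °C

Neutral buoyancy requires Δρ = 0, i.e. −α(T_deep − T_surf′) + β(S_deep − S_surf) = 0.
T_surf′ = T_deep − (β/α)·ΔS = 12.7 − (8 × 10⁻⁴/1.5 × 10⁻⁴)·(+0.08) = 12.273 °C.
Cooling required: 19.3 − (12.273) = 7.027 °C.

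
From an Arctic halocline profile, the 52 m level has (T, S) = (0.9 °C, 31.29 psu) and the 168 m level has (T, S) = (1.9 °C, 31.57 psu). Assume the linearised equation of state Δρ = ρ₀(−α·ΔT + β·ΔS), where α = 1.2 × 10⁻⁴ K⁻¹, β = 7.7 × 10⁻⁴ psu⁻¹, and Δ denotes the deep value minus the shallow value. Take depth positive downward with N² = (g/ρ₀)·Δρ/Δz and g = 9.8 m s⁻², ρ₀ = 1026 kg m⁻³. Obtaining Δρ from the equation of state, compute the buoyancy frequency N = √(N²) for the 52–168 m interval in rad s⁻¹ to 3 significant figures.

2.84 × 10⁻³ rad s⁻¹

ΔT = +1.0 K, ΔS = +0.28 psu (deep − shallow).
Δρ/ρ₀ = −αΔT + βΔS = -1.20 × 10⁻⁴ + 2.156 × 10⁻⁴ = 9.56 × 10⁻⁵, so Δρ ≈ 0.09809 kg m⁻³.
N² = (g/ρ₀)·Δρ/Δz = g·(Δρ/ρ₀)/Δz = 9.8 × 9.56 × 10⁻⁵ / 116 = 8.0766 × 10⁻⁶ s⁻².
N = √(8.0766 × 10⁻⁶) = 2.8419 × 10⁻³ rad s⁻¹ ≈ 2.84 × 10⁻³ rad s⁻¹.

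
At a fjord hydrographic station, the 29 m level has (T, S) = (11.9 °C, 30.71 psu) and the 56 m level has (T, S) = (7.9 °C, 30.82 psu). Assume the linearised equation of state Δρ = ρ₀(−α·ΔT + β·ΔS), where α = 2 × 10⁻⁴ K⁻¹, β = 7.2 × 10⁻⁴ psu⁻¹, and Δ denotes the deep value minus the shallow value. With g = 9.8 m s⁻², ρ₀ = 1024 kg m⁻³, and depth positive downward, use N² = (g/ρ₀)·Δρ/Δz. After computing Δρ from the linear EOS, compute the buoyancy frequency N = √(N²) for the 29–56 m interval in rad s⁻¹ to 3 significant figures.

ΔT = -4.0 K, ΔS = +0.11 psu (deep − shallow).
Δρ/ρ₀ = −αΔT + βΔS = 8.00 × 10⁻⁴ + 7.92 × 10⁻⁵ = 8.792 × 10⁻⁴, so Δρ ≈ 0.9003 kg m⁻³.
N² = (g/ρ₀)·Δρ/Δz = g·(Δρ/ρ₀)/Δz = 9.8 × 8.792 × 10⁻⁴ / 27 = 3.1912 × 10⁻⁴ s⁻².
N = √(3.1912 × 10⁻⁴) = 0.017864 rad s⁻¹ ≈ 0.0179 rad s⁻¹.

0.0179 rad s⁻¹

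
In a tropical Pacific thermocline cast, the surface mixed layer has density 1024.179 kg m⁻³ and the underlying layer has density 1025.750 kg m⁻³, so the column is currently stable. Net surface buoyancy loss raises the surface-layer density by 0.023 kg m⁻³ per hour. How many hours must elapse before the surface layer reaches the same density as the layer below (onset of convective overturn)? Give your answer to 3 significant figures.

68.3 hours

Density deficit of the surface layer: 1025.750 − 1024.179 = 1.571 kg m⁻³.
Required change = 1.571 / 0.023 = 68.3 hours.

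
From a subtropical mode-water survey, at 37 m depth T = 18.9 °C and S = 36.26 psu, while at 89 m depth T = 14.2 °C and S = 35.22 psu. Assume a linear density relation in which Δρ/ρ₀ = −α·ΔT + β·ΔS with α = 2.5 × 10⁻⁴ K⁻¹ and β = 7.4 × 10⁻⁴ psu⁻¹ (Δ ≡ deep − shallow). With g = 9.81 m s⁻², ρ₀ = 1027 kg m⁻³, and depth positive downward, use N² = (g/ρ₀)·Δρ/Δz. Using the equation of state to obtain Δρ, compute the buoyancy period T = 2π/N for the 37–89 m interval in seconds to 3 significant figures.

ΔT = -4.7 K, ΔS = -1.04 psu (deep − shallow).
Δρ/ρ₀ = −αΔT + βΔS = 1.175 × 10⁻³ − 7.696 × 10⁻⁴ = 4.054 × 10⁻⁴, so Δρ ≈ 0.4163 kg m⁻³.
N² = (g/ρ₀)·Δρ/Δz = g·(Δρ/ρ₀)/Δz = 9.81 × 4.054 × 10⁻⁴ / 52 = 7.6480 × 10⁻⁵ s⁻².
N = √(7.6480 × 10⁻⁵) = 8.7453 × 10⁻³ rad s⁻¹ → T = 2π/N = 718.46 s ≈ 718 s.

718 s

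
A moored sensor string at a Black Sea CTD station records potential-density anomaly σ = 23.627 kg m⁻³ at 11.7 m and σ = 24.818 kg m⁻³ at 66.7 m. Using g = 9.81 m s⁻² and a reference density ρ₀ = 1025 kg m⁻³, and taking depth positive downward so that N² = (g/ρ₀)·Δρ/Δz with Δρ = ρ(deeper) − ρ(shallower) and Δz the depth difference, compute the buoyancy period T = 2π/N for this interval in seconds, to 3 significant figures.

Δρ = 1024.818 − 1023.627 = 1.191 kg m⁻³ over Δz = 66.7 − 11.7 = 55 m.
N² = (9.81/1025) × (1.191/55) = 2.0725 × 10⁻⁴ s⁻².
N = √(2.0725 × 10⁻⁴) = 0.014396 rad s⁻¹, so T = 2π/N = 436.45 s ≈ 436 s.

436 s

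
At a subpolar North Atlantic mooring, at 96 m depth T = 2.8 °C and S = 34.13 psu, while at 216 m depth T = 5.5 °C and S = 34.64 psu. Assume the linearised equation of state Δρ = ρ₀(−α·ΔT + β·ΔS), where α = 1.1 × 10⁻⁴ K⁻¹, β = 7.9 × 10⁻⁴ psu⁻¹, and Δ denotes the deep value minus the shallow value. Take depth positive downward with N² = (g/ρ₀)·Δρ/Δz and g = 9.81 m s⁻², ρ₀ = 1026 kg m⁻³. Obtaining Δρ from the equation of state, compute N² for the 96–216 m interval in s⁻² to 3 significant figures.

8.66 × 10⁻⁶ s⁻²

ΔT = +2.7 K, ΔS = +0.51 psu (deep − shallow).
Δρ/ρ₀ = −αΔT + βΔS = -2.97 × 10⁻⁴ + 4.029 × 10⁻⁴ = 1.059 × 10⁻⁴, so Δρ ≈ 0.1087 kg m⁻³.
N² = (g/ρ₀)·Δρ/Δz = g·(Δρ/ρ₀)/Δz = 9.81 × 1.059 × 10⁻⁴ / 120 = 8.6573 × 10⁻⁶ s⁻² ≈ 8.66 × 10⁻⁶ s⁻².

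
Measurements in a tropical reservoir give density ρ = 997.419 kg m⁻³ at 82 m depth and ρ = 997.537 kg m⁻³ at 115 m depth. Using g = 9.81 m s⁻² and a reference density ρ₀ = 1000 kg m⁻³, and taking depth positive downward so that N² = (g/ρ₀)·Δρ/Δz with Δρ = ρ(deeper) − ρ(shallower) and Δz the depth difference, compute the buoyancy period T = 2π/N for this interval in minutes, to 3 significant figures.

17.7 min

Δρ = 997.537 − 997.419 = 0.118 kg m⁻³ over Δz = 115 − 82 = 33 m.
N² = (9.81/1000) × (0.118/33) = 3.5078 × 10⁻⁵ s⁻².
N = √(3.5078 × 10⁻⁵) = 5.9227 × 10⁻³ rad s⁻¹, so T = 2π/N = 1.0609 × 10³ s = 17.682 min ≈ 17.7 min.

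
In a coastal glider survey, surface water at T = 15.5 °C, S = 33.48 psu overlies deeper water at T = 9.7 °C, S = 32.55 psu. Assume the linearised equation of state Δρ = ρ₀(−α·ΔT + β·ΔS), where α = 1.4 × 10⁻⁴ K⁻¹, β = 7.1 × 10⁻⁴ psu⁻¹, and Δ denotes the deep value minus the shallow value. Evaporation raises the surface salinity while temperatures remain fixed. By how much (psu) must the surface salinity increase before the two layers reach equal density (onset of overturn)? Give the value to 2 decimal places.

Neutral buoyancy requires −α(T_deep − T_surf) + β(S_deep − S_surf′) = 0.
S_surf′ = S_deep − (α/β)·ΔT = 32.55 − (1.4 × 10⁻⁴/7.1 × 10⁻⁴)·(-5.8) = 33.6937 psu.
Increase required: 33.6937 − 33.48 = 0.2137 psu.

0.21 psu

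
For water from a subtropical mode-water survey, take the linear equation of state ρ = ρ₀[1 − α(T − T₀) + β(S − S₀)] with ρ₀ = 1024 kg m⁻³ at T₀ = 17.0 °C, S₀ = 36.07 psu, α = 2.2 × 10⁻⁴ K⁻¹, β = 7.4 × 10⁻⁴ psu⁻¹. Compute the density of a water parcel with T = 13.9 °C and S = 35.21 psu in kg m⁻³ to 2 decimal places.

1024.05 kg m⁻³

T − T₀ = -3.1 K, S − S₀ = -0.86 psu.
Bracket = 1 − α·(-3.1) + β·(-0.86) = 1 + (4.56 × 10⁻⁵) = 1.0000456.
ρ = 1024 × 1.0000456 = 1024.05 kg m⁻³.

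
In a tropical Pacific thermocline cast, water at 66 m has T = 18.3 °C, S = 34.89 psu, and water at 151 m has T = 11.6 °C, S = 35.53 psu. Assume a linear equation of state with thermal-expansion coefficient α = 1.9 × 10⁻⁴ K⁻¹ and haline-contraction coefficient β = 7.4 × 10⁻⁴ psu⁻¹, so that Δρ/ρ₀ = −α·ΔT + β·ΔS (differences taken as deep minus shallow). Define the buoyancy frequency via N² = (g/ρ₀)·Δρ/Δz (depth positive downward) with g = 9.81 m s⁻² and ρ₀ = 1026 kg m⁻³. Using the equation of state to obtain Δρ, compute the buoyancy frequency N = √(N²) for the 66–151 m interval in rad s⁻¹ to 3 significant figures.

ΔT = -6.7 K, ΔS = +0.64 psu (deep − shallow).
Δρ/ρ₀ = −αΔT + βΔS = 1.273 × 10⁻³ + 4.736 × 10⁻⁴ = 1.7466 × 10⁻³, so Δρ ≈ 1.792 kg m⁻³.
N² = (g/ρ₀)·Δρ/Δz = g·(Δρ/ρ₀)/Δz = 9.81 × 1.7466 × 10⁻³ / 85 = 2.0158 × 10⁻⁴ s⁻².
N = √(2.0158 × 10⁻⁴) = 0.014198 rad s⁻¹ ≈ 0.0142 rad s⁻¹.

0.0142 rad s⁻¹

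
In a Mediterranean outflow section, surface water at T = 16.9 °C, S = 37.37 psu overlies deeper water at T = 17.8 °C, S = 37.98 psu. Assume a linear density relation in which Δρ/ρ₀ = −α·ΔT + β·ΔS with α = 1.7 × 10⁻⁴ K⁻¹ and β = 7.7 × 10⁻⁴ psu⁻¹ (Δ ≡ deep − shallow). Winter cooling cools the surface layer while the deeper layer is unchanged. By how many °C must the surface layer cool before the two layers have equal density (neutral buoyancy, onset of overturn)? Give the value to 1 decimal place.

Neutral buoyancy requires Δρ = 0, i.e. −α(T_deep − T_surf′) + β(S_deep − S_surf) = 0.
T_surf′ = T_deep − (β/α)·ΔS = 17.8 − (7.7 × 10⁻⁴/1.7 × 10⁻⁴)·(+0.61) = 15.037 °C.
Cooling required: 16.9 − (15.037) = 1.863 °C.

1.9 °C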